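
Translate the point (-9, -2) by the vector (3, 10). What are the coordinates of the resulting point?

Translation by (3, 10) (homogeneous matrix [[1, 0, 3], [0, 1, 10], [0, 0, 1]]):
x' = -9 + 3 = -6
y' = -2 + 10 = 8
Result: (-6, 8)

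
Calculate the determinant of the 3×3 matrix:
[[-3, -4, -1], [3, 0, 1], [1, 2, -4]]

Expansion along first row:
det = -3·det([[0,1],[2,-4]]) - -4·det([[3,1],[1,-4]]) + -1·det([[3,0],[1,2]])
    = -3·(0·-4 - 1·2) - -4·(3·-4 - 1·1) + -1·(3·2 - 0·1)
    = -3·-2 - -4·-13 + -1·6
    = 6 + -52 + -6 = -52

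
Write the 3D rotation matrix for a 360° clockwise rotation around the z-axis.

Rotation matrix for clockwise 360° around z-axis:
A clockwise rotation by 360° is a counterclockwise rotation by -360°.
cos(-360°) = 1, sin(-360°) = 0
Result: [[1, 0, 0], [0, 1, 0], [0, 0, 1]]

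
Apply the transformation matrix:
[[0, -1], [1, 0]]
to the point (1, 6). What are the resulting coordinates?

Matrix multiplication:
[[0, -1], [1, 0]] × [1, 6]ᵀ
= [(0)(1) + (-1)(6), (1)(1) + (0)(6)]ᵀ
= [-6, 1]ᵀ
Result: (-6, 1)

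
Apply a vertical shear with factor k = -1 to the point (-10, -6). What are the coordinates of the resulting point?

Shear matrix for vertical shear with factor k = -1:
[[1, 0], [-1, 1]]
Result: (-10, -6) → (-10, 4)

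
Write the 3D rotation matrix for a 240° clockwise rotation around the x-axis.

Rotation matrix for clockwise 240° around x-axis:
A clockwise rotation by 240° is a counterclockwise rotation by -240°.
cos(-240°) = -1/2, sin(-240°) = √3/2
Result: [[1, 0, 0], [0, -1/2, -√3/2], [0, √3/2, -1/2]]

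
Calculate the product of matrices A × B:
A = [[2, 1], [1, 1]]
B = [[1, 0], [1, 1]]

Matrix multiplication:
C[0][0] = 2×1 + 1×1 = 3
C[0][1] = 2×0 + 1×1 = 1
C[1][0] = 1×1 + 1×1 = 2
C[1][1] = 1×0 + 1×1 = 1
Result: [[3, 1], [2, 1]]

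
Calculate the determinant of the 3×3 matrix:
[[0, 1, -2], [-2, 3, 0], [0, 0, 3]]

Expansion along first row:
det = 0·det([[3,0],[0,3]]) - 1·det([[-2,0],[0,3]]) + -2·det([[-2,3],[0,0]])
    = 0·(3·3 - 0·0) - 1·(-2·3 - 0·0) + -2·(-2·0 - 3·0)
    = 0·9 - 1·-6 + -2·0
    = 0 + 6 + 0 = 6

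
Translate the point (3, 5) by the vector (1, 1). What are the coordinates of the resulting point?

Translation by (1, 1) (homogeneous matrix [[1, 0, 1], [0, 1, 1], [0, 0, 1]]):
x' = 3 + 1 = 4
y' = 5 + 1 = 6
Result: (4, 6)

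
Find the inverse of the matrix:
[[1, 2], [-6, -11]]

For [[a,b],[c,d]], inverse = (1/det)·[[d,-b],[-c,a]]
det = (1)(-11) - (2)(-6) = -11 - -12 = 1
Inverse = [[-11, -2], [6, 1]]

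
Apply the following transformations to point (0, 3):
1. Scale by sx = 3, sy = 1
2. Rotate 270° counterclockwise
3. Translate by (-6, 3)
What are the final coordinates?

Step 1: Scale → (0, 3)
Step 2: Rotate 270° → (3, 0)
Step 3: Translate → (-3, 3)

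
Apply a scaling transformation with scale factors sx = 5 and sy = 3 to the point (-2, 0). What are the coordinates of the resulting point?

Scaling matrix:
[[5, 0], [0, 3]]
Result: (-2 × 5, 0 × 3) = (-10, 0)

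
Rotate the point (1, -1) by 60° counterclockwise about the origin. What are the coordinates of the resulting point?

Rotation matrix for 60°: [[cos 60°, -sin 60°], [sin 60°, cos 60°]] ≈ [[0.500000, -0.866025], [0.866025, 0.500000]]
[[0.500000, -0.866025], [0.866025, 0.500000]] × [1, -1]ᵀ ≈ [1.3660, 0.3660]ᵀ
Result: (1.3660, 0.3660)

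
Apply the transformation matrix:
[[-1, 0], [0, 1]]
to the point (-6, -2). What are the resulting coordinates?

Matrix multiplication:
[[-1, 0], [0, 1]] × [-6, -2]ᵀ
= [(-1)(-6) + (0)(-2), (0)(-6) + (1)(-2)]ᵀ
= [6, -2]ᵀ
Result: (6, -2)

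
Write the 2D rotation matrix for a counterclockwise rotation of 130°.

Rotation matrix formula: [[cos θ, -sin θ], [sin θ, cos θ]]
For θ = 130°:
cos(130°) = -0.6428
sin(130°) = 0.7660
Result: [[-0.6428, -0.7660], [0.7660, -0.6428]]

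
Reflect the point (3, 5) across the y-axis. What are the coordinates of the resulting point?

Reflection across y-axis: (3, 5) → (-3, 5)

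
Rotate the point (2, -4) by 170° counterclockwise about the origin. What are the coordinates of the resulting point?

Rotation matrix for 170°: [[cos 170°, -sin 170°], [sin 170°, cos 170°]] ≈ [[-0.984808, -0.173648], [0.173648, -0.984808]]
[[-0.984808, -0.173648], [0.173648, -0.984808]] × [2, -4]ᵀ ≈ [-1.2750, 4.2865]ᵀ
Result: (-1.2750, 4.2865)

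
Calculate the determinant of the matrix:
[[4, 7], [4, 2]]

For a 2×2 matrix [[a, b], [c, d]], det = ad - bc
det = (4)(2) - (7)(4) = 8 - 28 = -20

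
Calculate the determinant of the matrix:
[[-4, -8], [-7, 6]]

For a 2×2 matrix [[a, b], [c, d]], det = ad - bc
det = (-4)(6) - (-8)(-7) = -24 - 56 = -80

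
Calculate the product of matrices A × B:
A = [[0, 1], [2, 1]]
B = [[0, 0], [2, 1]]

Matrix multiplication:
C[0][0] = 0×0 + 1×2 = 2
C[0][1] = 0×0 + 1×1 = 1
C[1][0] = 2×0 + 1×2 = 2
C[1][1] = 2×0 + 1×1 = 1
Result: [[2, 1], [2, 1]]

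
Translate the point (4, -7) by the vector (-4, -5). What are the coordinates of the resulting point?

Translation by (-4, -5) (homogeneous matrix [[1, 0, -4], [0, 1, -5], [0, 0, 1]]):
x' = 4 + -4 = 0
y' = -7 + -5 = -12
Result: (0, -12)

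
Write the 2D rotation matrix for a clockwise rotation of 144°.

Rotation matrix formula: [[cos θ, -sin θ], [sin θ, cos θ]]
A clockwise rotation by 144° is equivalent to a counterclockwise rotation by -144°.
For θ = -144°:
cos(-144°) = -0.8090
sin(-144°) = -0.5878
Result: [[-0.8090, 0.5878], [-0.5878, -0.8090]]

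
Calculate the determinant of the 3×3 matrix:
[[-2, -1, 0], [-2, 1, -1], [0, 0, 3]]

Expansion along first row:
det = -2·det([[1,-1],[0,3]]) - -1·det([[-2,-1],[0,3]]) + 0·det([[-2,1],[0,0]])
    = -2·(1·3 - -1·0) - -1·(-2·3 - -1·0) + 0·(-2·0 - 1·0)
    = -2·3 - -1·-6 + 0·0
    = -6 + -6 + 0 = -12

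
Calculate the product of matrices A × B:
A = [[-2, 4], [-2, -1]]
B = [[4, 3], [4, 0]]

Matrix multiplication:
C[0][0] = -2×4 + 4×4 = 8
C[0][1] = -2×3 + 4×0 = -6
C[1][0] = -2×4 + -1×4 = -12
C[1][1] = -2×3 + -1×0 = -6
Result: [[8, -6], [-12, -6]]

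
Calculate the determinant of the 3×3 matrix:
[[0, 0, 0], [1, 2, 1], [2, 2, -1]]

Expansion along first row:
det = 0·det([[2,1],[2,-1]]) - 0·det([[1,1],[2,-1]]) + 0·det([[1,2],[2,2]])
    = 0·(2·-1 - 1·2) - 0·(1·-1 - 1·2) + 0·(1·2 - 2·2)
    = 0·-4 - 0·-3 + 0·-2
    = 0 + 0 + 0 = 0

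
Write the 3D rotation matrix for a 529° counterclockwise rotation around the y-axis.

Rotation matrix for counterclockwise 529° around y-axis:
cos(529°) = -0.9816, sin(529°) = 0.1908
Result: [[-0.9816, 0, 0.1908], [0, 1, 0], [-0.1908, 0, -0.9816]]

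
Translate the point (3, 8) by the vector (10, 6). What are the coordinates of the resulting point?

Translation by (10, 6) (homogeneous matrix [[1, 0, 10], [0, 1, 6], [0, 0, 1]]):
x' = 3 + 10 = 13
y' = 8 + 6 = 14
Result: (13, 14)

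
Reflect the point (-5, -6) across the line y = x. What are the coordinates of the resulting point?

Reflection across line y = x: (-5, -6) → (-6, -5)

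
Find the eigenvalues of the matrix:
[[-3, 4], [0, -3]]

Characteristic equation: det(A - λI) = 0
λ² - (trace)λ + (det) = 0
trace = -3 + -3 = -6, det = (-3)(-3) - (4)(0) = 9
λ² - (-6)λ + (9) = 0
λ = (-6 ± √((-6)² - 4·(9))) / 2 = (-6 ± √0) / 2
Solving: λ = -3, -3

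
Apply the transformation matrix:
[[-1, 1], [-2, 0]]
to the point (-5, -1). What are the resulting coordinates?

Matrix multiplication:
[[-1, 1], [-2, 0]] × [-5, -1]ᵀ
= [(-1)(-5) + (1)(-1), (-2)(-5) + (0)(-1)]ᵀ
= [4, 10]ᵀ
Result: (4, 10)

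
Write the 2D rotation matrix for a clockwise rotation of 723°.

Rotation matrix formula: [[cos θ, -sin θ], [sin θ, cos θ]]
A clockwise rotation by 723° is equivalent to a counterclockwise rotation by -723°.
For θ = -723°:
cos(-723°) = 0.9986
sin(-723°) = -0.0523
Result: [[0.9986, 0.0523], [-0.0523, 0.9986]]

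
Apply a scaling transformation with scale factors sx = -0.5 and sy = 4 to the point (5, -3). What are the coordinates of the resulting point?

Scaling matrix:
[[-0.50, 0], [0, 4]]
Result: (5 × -0.5, -3 × 4) = (-2.5, -12)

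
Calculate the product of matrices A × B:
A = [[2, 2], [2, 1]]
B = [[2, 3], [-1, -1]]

Matrix multiplication:
C[0][0] = 2×2 + 2×-1 = 2
C[0][1] = 2×3 + 2×-1 = 4
C[1][0] = 2×2 + 1×-1 = 3
C[1][1] = 2×3 + 1×-1 = 5
Result: [[2, 4], [3, 5]]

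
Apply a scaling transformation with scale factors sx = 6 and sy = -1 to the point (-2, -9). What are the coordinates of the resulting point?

Scaling matrix:
[[6, 0], [0, -1]]
Result: (-2 × 6, -9 × -1) = (-12, 9)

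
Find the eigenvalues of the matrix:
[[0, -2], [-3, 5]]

Characteristic equation: det(A - λI) = 0
λ² - (trace)λ + (det) = 0
trace = 0 + 5 = 5, det = (0)(5) - (-2)(-3) = -6
λ² - (5)λ + (-6) = 0
λ = (5 ± √((5)² - 4·(-6))) / 2 = (5 ± √49) / 2
Solving: λ = -1, 6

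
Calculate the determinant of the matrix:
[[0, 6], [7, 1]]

For a 2×2 matrix [[a, b], [c, d]], det = ad - bc
det = (0)(1) - (6)(7) = 0 - 42 = -42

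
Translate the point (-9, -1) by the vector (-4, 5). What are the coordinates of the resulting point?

Translation by (-4, 5) (homogeneous matrix [[1, 0, -4], [0, 1, 5], [0, 0, 1]]):
x' = -9 + -4 = -13
y' = -1 + 5 = 4
Result: (-13, 4)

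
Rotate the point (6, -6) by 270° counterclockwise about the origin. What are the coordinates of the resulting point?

Rotation matrix for 270°: [[cos 270°, -sin 270°], [sin 270°, cos 270°]] = [[0, 1], [-1, 0]]
[[0, 1], [-1, 0]] × [6, -6]ᵀ = [-6, -6]ᵀ
Result: (-6, -6)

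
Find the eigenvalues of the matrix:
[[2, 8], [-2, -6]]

Characteristic equation: det(A - λI) = 0
λ² - (trace)λ + (det) = 0
trace = 2 + -6 = -4, det = (2)(-6) - (8)(-2) = 4
λ² - (-4)λ + (4) = 0
λ = (-4 ± √((-4)² - 4·(4))) / 2 = (-4 ± √0) / 2
Solving: λ = -2, -2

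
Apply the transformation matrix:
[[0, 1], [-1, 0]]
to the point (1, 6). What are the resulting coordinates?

Matrix multiplication:
[[0, 1], [-1, 0]] × [1, 6]ᵀ
= [(0)(1) + (1)(6), (-1)(1) + (0)(6)]ᵀ
= [6, -1]ᵀ
Result: (6, -1)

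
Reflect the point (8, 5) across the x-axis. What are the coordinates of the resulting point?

Reflection across x-axis: (8, 5) → (8, -5)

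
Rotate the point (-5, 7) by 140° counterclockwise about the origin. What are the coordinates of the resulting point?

Rotation matrix for 140°: [[cos 140°, -sin 140°], [sin 140°, cos 140°]] ≈ [[-0.766044, -0.642788], [0.642788, -0.766044]]
[[-0.766044, -0.642788], [0.642788, -0.766044]] × [-5, 7]ᵀ ≈ [-0.6693, -8.5762]ᵀ
Result: (-0.6693, -8.5762)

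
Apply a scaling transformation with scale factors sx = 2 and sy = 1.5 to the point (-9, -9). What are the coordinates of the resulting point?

Scaling matrix:
[[2, 0], [0, 1.50]]
Result: (-9 × 2, -9 × 1.5) = (-18, -13.5)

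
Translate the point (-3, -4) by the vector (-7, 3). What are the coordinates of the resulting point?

Translation by (-7, 3) (homogeneous matrix [[1, 0, -7], [0, 1, 3], [0, 0, 1]]):
x' = -3 + -7 = -10
y' = -4 + 3 = -1
Result: (-10, -1)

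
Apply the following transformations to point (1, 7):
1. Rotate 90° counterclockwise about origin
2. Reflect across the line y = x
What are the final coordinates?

Step 1: Rotate 90° → (-7, 1)
Step 2: Reflect across line y = x → (1, -7)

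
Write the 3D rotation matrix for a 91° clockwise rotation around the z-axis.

Rotation matrix for clockwise 91° around z-axis:
A clockwise rotation by 91° is a counterclockwise rotation by -91°.
cos(-91°) = -0.0175, sin(-91°) = -0.9998
Result: [[-0.0175, 0.9998, 0], [-0.9998, -0.0175, 0], [0, 0, 1]]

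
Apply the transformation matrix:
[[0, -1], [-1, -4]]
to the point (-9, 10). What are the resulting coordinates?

Matrix multiplication:
[[0, -1], [-1, -4]] × [-9, 10]ᵀ
= [(0)(-9) + (-1)(10), (-1)(-9) + (-4)(10)]ᵀ
= [-10, -31]ᵀ
Result: (-10, -31)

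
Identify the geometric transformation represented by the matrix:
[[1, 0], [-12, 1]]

This matrix represents: vertical shear with factor -12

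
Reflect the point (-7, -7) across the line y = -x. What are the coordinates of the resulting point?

Reflection across line y = -x: (-7, -7) → (7, 7)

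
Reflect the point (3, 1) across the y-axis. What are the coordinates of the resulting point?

Reflection across y-axis: (3, 1) → (-3, 1)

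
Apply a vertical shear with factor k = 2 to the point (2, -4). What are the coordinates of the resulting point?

Shear matrix for vertical shear with factor k = 2:
[[1, 0], [2, 1]]
Result: (2, -4) → (2, 0)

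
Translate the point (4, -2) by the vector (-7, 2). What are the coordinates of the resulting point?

Translation by (-7, 2) (homogeneous matrix [[1, 0, -7], [0, 1, 2], [0, 0, 1]]):
x' = 4 + -7 = -3
y' = -2 + 2 = 0
Result: (-3, 0)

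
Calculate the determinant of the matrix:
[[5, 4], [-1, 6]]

For a 2×2 matrix [[a, b], [c, d]], det = ad - bc
det = (5)(6) - (4)(-1) = 30 - -4 = 34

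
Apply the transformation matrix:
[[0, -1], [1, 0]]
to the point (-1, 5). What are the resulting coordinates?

Matrix multiplication:
[[0, -1], [1, 0]] × [-1, 5]ᵀ
= [(0)(-1) + (-1)(5), (1)(-1) + (0)(5)]ᵀ
= [-5, -1]ᵀ
Result: (-5, -1)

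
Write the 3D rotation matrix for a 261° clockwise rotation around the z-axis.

Rotation matrix for clockwise 261° around z-axis:
A clockwise rotation by 261° is a counterclockwise rotation by -261°.
cos(-261°) = -0.1564, sin(-261°) = 0.9877
Result: [[-0.1564, -0.9877, 0], [0.9877, -0.1564, 0], [0, 0, 1]]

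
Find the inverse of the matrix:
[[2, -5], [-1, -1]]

For [[a,b],[c,d]], inverse = (1/det)·[[d,-b],[-c,a]]
det = (2)(-1) - (-5)(-1) = -2 - 5 = -7
Inverse = (1/-7)·[[-1, 5], [1, 2]]
= [[1/7, -5/7], [-1/7, -2/7]]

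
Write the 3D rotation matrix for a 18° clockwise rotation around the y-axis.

Rotation matrix for clockwise 18° around y-axis:
A clockwise rotation by 18° is a counterclockwise rotation by -18°.
cos(-18°) = 0.9511, sin(-18°) = -0.3090
Result: [[0.9511, 0, -0.3090], [0, 1, 0], [0.3090, 0, 0.9511]]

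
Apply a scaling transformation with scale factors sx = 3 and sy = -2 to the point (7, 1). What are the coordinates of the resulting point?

Scaling matrix:
[[3, 0], [0, -2]]
Result: (7 × 3, 1 × -2) = (21, -2)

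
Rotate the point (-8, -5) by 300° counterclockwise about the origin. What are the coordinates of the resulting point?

Rotation matrix for 300°: [[cos 300°, -sin 300°], [sin 300°, cos 300°]] ≈ [[0.500000, 0.866025], [-0.866025, 0.500000]]
[[0.500000, 0.866025], [-0.866025, 0.500000]] × [-8, -5]ᵀ ≈ [-8.3301, 4.4282]ᵀ
Result: (-8.3301, 4.4282)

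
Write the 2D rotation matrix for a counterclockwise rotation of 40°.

Rotation matrix formula: [[cos θ, -sin θ], [sin θ, cos θ]]
For θ = 40°:
cos(40°) = 0.7660
sin(40°) = 0.6428
Result: [[0.7660, -0.6428], [0.6428, 0.7660]]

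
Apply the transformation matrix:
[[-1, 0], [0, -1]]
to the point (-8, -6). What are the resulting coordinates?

Matrix multiplication:
[[-1, 0], [0, -1]] × [-8, -6]ᵀ
= [(-1)(-8) + (0)(-6), (0)(-8) + (-1)(-6)]ᵀ
= [8, 6]ᵀ
Result: (8, 6)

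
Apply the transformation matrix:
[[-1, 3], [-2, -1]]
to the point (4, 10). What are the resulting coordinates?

Matrix multiplication:
[[-1, 3], [-2, -1]] × [4, 10]ᵀ
= [(-1)(4) + (3)(10), (-2)(4) + (-1)(10)]ᵀ
= [26, -18]ᵀ
Result: (26, -18)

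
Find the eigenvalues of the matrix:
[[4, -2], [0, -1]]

Characteristic equation: det(A - λI) = 0
λ² - (trace)λ + (det) = 0
trace = 4 + -1 = 3, det = (4)(-1) - (-2)(0) = -4
λ² - (3)λ + (-4) = 0
λ = (3 ± √((3)² - 4·(-4))) / 2 = (3 ± √25) / 2
Solving: λ = -1, 4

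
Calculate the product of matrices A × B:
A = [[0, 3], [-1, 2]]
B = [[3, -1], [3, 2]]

Matrix multiplication:
C[0][0] = 0×3 + 3×3 = 9
C[0][1] = 0×-1 + 3×2 = 6
C[1][0] = -1×3 + 2×3 = 3
C[1][1] = -1×-1 + 2×2 = 5
Result: [[9, 6], [3, 5]]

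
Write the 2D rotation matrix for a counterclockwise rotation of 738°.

Rotation matrix formula: [[cos θ, -sin θ], [sin θ, cos θ]]
For θ = 738°:
cos(738°) = 0.9511
sin(738°) = 0.3090
Result: [[0.9511, -0.3090], [0.3090, 0.9511]]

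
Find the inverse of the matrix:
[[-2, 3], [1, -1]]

For [[a,b],[c,d]], inverse = (1/det)·[[d,-b],[-c,a]]
det = (-2)(-1) - (3)(1) = 2 - 3 = -1
Inverse = (1/-1)·[[-1, -3], [-1, -2]]
= [[1, 3], [1, 2]]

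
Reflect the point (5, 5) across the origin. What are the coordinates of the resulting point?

Reflection across origin: (5, 5) → (-5, -5)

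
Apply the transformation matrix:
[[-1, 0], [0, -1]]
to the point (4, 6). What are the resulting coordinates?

Matrix multiplication:
[[-1, 0], [0, -1]] × [4, 6]ᵀ
= [(-1)(4) + (0)(6), (0)(4) + (-1)(6)]ᵀ
= [-4, -6]ᵀ
Result: (-4, -6)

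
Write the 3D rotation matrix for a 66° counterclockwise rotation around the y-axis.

Rotation matrix for counterclockwise 66° around y-axis:
cos(66°) = 0.4067, sin(66°) = 0.9135
Result: [[0.4067, 0, 0.9135], [0, 1, 0], [-0.9135, 0, 0.4067]]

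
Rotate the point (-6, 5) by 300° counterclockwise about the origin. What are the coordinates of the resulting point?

Rotation matrix for 300°: [[cos 300°, -sin 300°], [sin 300°, cos 300°]] ≈ [[0.500000, 0.866025], [-0.866025, 0.500000]]
[[0.500000, 0.866025], [-0.866025, 0.500000]] × [-6, 5]ᵀ ≈ [1.3301, 7.6962]ᵀ
Result: (1.3301, 7.6962)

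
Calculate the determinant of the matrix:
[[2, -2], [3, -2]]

For a 2×2 matrix [[a, b], [c, d]], det = ad - bc
det = (2)(-2) - (-2)(3) = -4 - -6 = 2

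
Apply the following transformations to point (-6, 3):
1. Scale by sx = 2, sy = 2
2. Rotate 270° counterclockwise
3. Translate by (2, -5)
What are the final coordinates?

Step 1: Scale → (-12, 6)
Step 2: Rotate 270° → (6, 12)
Step 3: Translate → (8, 7)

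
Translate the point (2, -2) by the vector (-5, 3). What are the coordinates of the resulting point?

Translation by (-5, 3) (homogeneous matrix [[1, 0, -5], [0, 1, 3], [0, 0, 1]]):
x' = 2 + -5 = -3
y' = -2 + 3 = 1
Result: (-3, 1)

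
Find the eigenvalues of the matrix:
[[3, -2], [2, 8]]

Characteristic equation: det(A - λI) = 0
λ² - (trace)λ + (det) = 0
trace = 3 + 8 = 11, det = (3)(8) - (-2)(2) = 28
λ² - (11)λ + (28) = 0
λ = (11 ± √((11)² - 4·(28))) / 2 = (11 ± √9) / 2
Solving: λ = 4, 7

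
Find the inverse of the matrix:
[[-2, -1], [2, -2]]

For [[a,b],[c,d]], inverse = (1/det)·[[d,-b],[-c,a]]
det = (-2)(-2) - (-1)(2) = 4 - -2 = 6
Inverse = (1/6)·[[-2, 1], [-2, -2]]
= [[-1/3, 1/6], [-1/3, -1/3]]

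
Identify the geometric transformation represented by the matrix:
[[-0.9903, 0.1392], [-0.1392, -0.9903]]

This matrix represents: rotation by 188° counterclockwise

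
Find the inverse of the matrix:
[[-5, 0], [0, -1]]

For [[a,b],[c,d]], inverse = (1/det)·[[d,-b],[-c,a]]
det = (-5)(-1) - (0)(0) = 5 - 0 = 5
Inverse = (1/5)·[[-1, 0], [0, -5]]
= [[-1/5, 0], [0, -1]]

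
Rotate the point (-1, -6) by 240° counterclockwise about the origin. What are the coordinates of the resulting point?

Rotation matrix for 240°: [[cos 240°, -sin 240°], [sin 240°, cos 240°]] ≈ [[-0.500000, 0.866025], [-0.866025, -0.500000]]
[[-0.500000, 0.866025], [-0.866025, -0.500000]] × [-1, -6]ᵀ ≈ [-4.6962, 3.8660]ᵀ
Result: (-4.6962, 3.8660)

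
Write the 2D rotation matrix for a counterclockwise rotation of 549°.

Rotation matrix formula: [[cos θ, -sin θ], [sin θ, cos θ]]
For θ = 549°:
cos(549°) = -0.9877
sin(549°) = -0.1564
Result: [[-0.9877, 0.1564], [-0.1564, -0.9877]]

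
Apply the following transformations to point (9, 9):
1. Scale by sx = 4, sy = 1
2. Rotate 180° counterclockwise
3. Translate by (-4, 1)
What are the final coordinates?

Step 1: Scale → (36, 9)
Step 2: Rotate 180° → (-36, -9)
Step 3: Translate → (-40, -8)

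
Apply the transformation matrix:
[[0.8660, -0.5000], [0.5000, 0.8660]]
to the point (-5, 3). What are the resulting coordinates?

Matrix multiplication:
[[0.8660, -0.5000], [0.5000, 0.8660]] × [-5, 3]ᵀ
= [(0.8660)(-5) + (-0.5000)(3), (0.5000)(-5) + (0.8660)(3)]ᵀ
= [-5.8300, 0.0980]ᵀ
Result: (-5.8300, 0.0980)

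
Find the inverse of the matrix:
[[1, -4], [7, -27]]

For [[a,b],[c,d]], inverse = (1/det)·[[d,-b],[-c,a]]
det = (1)(-27) - (-4)(7) = -27 - -28 = 1
Inverse = [[-27, 4], [-7, 1]]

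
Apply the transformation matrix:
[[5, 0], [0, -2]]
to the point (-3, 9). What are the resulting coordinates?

Matrix multiplication:
[[5, 0], [0, -2]] × [-3, 9]ᵀ
= [(5)(-3) + (0)(9), (0)(-3) + (-2)(9)]ᵀ
= [-15, -18]ᵀ
Result: (-15, -18)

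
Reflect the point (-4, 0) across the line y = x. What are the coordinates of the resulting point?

Reflection across line y = x: (-4, 0) → (0, -4)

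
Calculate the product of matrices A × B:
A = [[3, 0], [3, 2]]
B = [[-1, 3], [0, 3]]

Matrix multiplication:
C[0][0] = 3×-1 + 0×0 = -3
C[0][1] = 3×3 + 0×3 = 9
C[1][0] = 3×-1 + 2×0 = -3
C[1][1] = 3×3 + 2×3 = 15
Result: [[-3, 9], [-3, 15]]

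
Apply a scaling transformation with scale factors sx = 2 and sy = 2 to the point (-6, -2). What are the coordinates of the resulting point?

Scaling matrix:
[[2, 0], [0, 2]]
Result: (-6 × 2, -2 × 2) = (-12, -4)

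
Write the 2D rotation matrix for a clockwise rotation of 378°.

Rotation matrix formula: [[cos θ, -sin θ], [sin θ, cos θ]]
A clockwise rotation by 378° is equivalent to a counterclockwise rotation by -378°.
For θ = -378°:
cos(-378°) = 0.9511
sin(-378°) = -0.3090
Result: [[0.9511, 0.3090], [-0.3090, 0.9511]]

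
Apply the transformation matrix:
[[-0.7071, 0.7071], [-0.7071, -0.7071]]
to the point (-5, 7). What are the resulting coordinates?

Matrix multiplication:
[[-0.7071, 0.7071], [-0.7071, -0.7071]] × [-5, 7]ᵀ
= [(-0.7071)(-5) + (0.7071)(7), (-0.7071)(-5) + (-0.7071)(7)]ᵀ
= [8.4852, -1.4142]ᵀ
Result: (8.4852, -1.4142)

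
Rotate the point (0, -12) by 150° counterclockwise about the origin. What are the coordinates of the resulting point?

Rotation matrix for 150°: [[cos 150°, -sin 150°], [sin 150°, cos 150°]] ≈ [[-0.866025, -0.500000], [0.500000, -0.866025]]
[[-0.866025, -0.500000], [0.500000, -0.866025]] × [0, -12]ᵀ ≈ [6, 10.3923]ᵀ
Result: (6, 10.3923)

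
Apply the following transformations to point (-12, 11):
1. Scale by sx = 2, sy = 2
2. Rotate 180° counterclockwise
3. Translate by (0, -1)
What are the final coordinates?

Step 1: Scale → (-24, 22)
Step 2: Rotate 180° → (24, -22)
Step 3: Translate → (24, -23)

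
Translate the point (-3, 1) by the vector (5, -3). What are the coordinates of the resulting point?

Translation by (5, -3) (homogeneous matrix [[1, 0, 5], [0, 1, -3], [0, 0, 1]]):
x' = -3 + 5 = 2
y' = 1 + -3 = -2
Result: (2, -2)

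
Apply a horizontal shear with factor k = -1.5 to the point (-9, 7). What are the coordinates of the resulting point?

Shear matrix for horizontal shear with factor k = -1.5:
[[1, -1.50], [0, 1]]
Result: (-9, 7) → (-19.5, 7)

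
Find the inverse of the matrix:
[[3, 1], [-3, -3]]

For [[a,b],[c,d]], inverse = (1/det)·[[d,-b],[-c,a]]
det = (3)(-3) - (1)(-3) = -9 - -3 = -6
Inverse = (1/-6)·[[-3, -1], [3, 3]]
= [[1/2, 1/6], [-1/2, -1/2]]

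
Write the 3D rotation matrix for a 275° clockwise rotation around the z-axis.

Rotation matrix for clockwise 275° around z-axis:
A clockwise rotation by 275° is a counterclockwise rotation by -275°.
cos(-275°) = 0.0872, sin(-275°) = 0.9962
Result: [[0.0872, -0.9962, 0], [0.9962, 0.0872, 0], [0, 0, 1]]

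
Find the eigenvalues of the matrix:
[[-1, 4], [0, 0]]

Characteristic equation: det(A - λI) = 0
λ² - (trace)λ + (det) = 0
trace = -1 + 0 = -1, det = (-1)(0) - (4)(0) = 0
λ² - (-1)λ + (0) = 0
λ = (-1 ± √((-1)² - 4·(0))) / 2 = (-1 ± √1) / 2
Solving: λ = -1, 0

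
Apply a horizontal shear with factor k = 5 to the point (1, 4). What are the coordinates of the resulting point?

Shear matrix for horizontal shear with factor k = 5:
[[1, 5], [0, 1]]
Result: (1, 4) → (21, 4)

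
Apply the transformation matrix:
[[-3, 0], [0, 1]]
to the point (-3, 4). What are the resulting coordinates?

Matrix multiplication:
[[-3, 0], [0, 1]] × [-3, 4]ᵀ
= [(-3)(-3) + (0)(4), (0)(-3) + (1)(4)]ᵀ
= [9, 4]ᵀ
Result: (9, 4)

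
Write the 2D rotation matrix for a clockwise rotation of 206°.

Rotation matrix formula: [[cos θ, -sin θ], [sin θ, cos θ]]
A clockwise rotation by 206° is equivalent to a counterclockwise rotation by -206°.
For θ = -206°:
cos(-206°) = -0.8988
sin(-206°) = 0.4384
Result: [[-0.8988, -0.4384], [0.4384, -0.8988]]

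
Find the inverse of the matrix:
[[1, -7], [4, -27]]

For [[a,b],[c,d]], inverse = (1/det)·[[d,-b],[-c,a]]
det = (1)(-27) - (-7)(4) = -27 - -28 = 1
Inverse = [[-27, 7], [-4, 1]]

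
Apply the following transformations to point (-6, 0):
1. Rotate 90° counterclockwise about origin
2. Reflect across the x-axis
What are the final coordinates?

Step 1: Rotate 90° → (0, -6)
Step 2: Reflect across x-axis → (0, 6)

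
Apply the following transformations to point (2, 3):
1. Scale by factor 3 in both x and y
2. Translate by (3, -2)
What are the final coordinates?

Step 1: Scale (2, 3) by 3 → (6, 9)
Step 2: Translate by (3, -2) → (9, 7)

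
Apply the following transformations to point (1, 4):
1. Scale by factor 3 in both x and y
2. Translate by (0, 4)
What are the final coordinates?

Step 1: Scale (1, 4) by 3 → (3, 12)
Step 2: Translate by (0, 4) → (3, 16)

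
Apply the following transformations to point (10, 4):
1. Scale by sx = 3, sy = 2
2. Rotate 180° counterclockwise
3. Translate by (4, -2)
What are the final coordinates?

Step 1: Scale → (30, 8)
Step 2: Rotate 180° → (-30, -8)
Step 3: Translate → (-26, -10)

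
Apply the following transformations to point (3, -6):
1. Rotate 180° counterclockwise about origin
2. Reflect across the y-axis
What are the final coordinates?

Step 1: Rotate 180° → (-3, 6)
Step 2: Reflect across y-axis → (3, 6)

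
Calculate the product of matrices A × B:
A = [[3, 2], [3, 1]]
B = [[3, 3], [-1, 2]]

Matrix multiplication:
C[0][0] = 3×3 + 2×-1 = 7
C[0][1] = 3×3 + 2×2 = 13
C[1][0] = 3×3 + 1×-1 = 8
C[1][1] = 3×3 + 1×2 = 11
Result: [[7, 13], [8, 11]]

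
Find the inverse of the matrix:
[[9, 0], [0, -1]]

For [[a,b],[c,d]], inverse = (1/det)·[[d,-b],[-c,a]]
det = (9)(-1) - (0)(0) = -9 - 0 = -9
Inverse = (1/-9)·[[-1, 0], [0, 9]]
= [[1/9, 0], [0, -1]]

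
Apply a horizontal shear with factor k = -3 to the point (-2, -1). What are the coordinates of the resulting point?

Shear matrix for horizontal shear with factor k = -3:
[[1, -3], [0, 1]]
Result: (-2, -1) → (1, -1)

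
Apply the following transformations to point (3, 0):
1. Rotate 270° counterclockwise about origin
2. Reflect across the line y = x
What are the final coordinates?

Step 1: Rotate 270° → (0, -3)
Step 2: Reflect across line y = x → (-3, 0)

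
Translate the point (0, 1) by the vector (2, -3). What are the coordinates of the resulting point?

Translation by (2, -3) (homogeneous matrix [[1, 0, 2], [0, 1, -3], [0, 0, 1]]):
x' = 0 + 2 = 2
y' = 1 + -3 = -2
Result: (2, -2)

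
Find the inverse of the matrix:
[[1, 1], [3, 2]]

For [[a,b],[c,d]], inverse = (1/det)·[[d,-b],[-c,a]]
det = (1)(2) - (1)(3) = 2 - 3 = -1
Inverse = (1/-1)·[[2, -1], [-3, 1]]
= [[-2, 1], [3, -1]]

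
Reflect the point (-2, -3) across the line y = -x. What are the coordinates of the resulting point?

Reflection across line y = -x: (-2, -3) → (3, 2)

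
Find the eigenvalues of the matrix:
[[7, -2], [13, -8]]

Characteristic equation: det(A - λI) = 0
λ² - (trace)λ + (det) = 0
trace = 7 + -8 = -1, det = (7)(-8) - (-2)(13) = -30
λ² - (-1)λ + (-30) = 0
λ = (-1 ± √((-1)² - 4·(-30))) / 2 = (-1 ± √121) / 2
Solving: λ = -6, 5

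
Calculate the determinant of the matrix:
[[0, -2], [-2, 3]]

For a 2×2 matrix [[a, b], [c, d]], det = ad - bc
det = (0)(3) - (-2)(-2) = 0 - 4 = -4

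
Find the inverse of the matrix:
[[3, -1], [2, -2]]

For [[a,b],[c,d]], inverse = (1/det)·[[d,-b],[-c,a]]
det = (3)(-2) - (-1)(2) = -6 - -2 = -4
Inverse = (1/-4)·[[-2, 1], [-2, 3]]
= [[1/2, -1/4], [1/2, -3/4]]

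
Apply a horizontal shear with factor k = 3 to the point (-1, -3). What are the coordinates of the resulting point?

Shear matrix for horizontal shear with factor k = 3:
[[1, 3], [0, 1]]
Result: (-1, -3) → (-10, -3)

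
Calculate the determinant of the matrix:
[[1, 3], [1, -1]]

For a 2×2 matrix [[a, b], [c, d]], det = ad - bc
det = (1)(-1) - (3)(1) = -1 - 3 = -4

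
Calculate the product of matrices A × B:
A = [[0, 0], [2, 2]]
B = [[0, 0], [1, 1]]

Matrix multiplication:
C[0][0] = 0×0 + 0×1 = 0
C[0][1] = 0×0 + 0×1 = 0
C[1][0] = 2×0 + 2×1 = 2
C[1][1] = 2×0 + 2×1 = 2
Result: [[0, 0], [2, 2]]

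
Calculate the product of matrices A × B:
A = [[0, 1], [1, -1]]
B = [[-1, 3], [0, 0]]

Matrix multiplication:
C[0][0] = 0×-1 + 1×0 = 0
C[0][1] = 0×3 + 1×0 = 0
C[1][0] = 1×-1 + -1×0 = -1
C[1][1] = 1×3 + -1×0 = 3
Result: [[0, 0], [-1, 3]]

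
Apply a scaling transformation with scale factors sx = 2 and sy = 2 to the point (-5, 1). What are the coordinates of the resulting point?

Scaling matrix:
[[2, 0], [0, 2]]
Result: (-5 × 2, 1 × 2) = (-10, 2)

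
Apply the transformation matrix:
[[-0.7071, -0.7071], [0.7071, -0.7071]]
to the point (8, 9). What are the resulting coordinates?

Matrix multiplication:
[[-0.7071, -0.7071], [0.7071, -0.7071]] × [8, 9]ᵀ
= [(-0.7071)(8) + (-0.7071)(9), (0.7071)(8) + (-0.7071)(9)]ᵀ
= [-12.0207, -0.7071]ᵀ
Result: (-12.0207, -0.7071)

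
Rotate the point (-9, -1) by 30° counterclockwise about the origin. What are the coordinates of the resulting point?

Rotation matrix for 30°: [[cos 30°, -sin 30°], [sin 30°, cos 30°]] ≈ [[0.866025, -0.500000], [0.500000, 0.866025]]
[[0.866025, -0.500000], [0.500000, 0.866025]] × [-9, -1]ᵀ ≈ [-7.2942, -5.3660]ᵀ
Result: (-7.2942, -5.3660)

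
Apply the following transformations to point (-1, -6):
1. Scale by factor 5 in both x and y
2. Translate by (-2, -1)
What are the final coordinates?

Step 1: Scale (-1, -6) by 5 → (-5, -30)
Step 2: Translate by (-2, -1) → (-7, -31)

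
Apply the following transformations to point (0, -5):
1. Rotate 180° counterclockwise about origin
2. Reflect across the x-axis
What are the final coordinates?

Step 1: Rotate 180° → (0, 5)
Step 2: Reflect across x-axis → (0, -5)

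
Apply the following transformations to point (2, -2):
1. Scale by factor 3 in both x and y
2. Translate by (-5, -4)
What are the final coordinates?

Step 1: Scale (2, -2) by 3 → (6, -6)
Step 2: Translate by (-5, -4) → (1, -10)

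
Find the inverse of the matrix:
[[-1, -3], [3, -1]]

For [[a,b],[c,d]], inverse = (1/det)·[[d,-b],[-c,a]]
det = (-1)(-1) - (-3)(3) = 1 - -9 = 10
Inverse = (1/10)·[[-1, 3], [-3, -1]]
= [[-1/10, 3/10], [-3/10, -1/10]]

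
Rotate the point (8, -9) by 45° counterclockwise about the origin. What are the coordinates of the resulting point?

Rotation matrix for 45°: [[cos 45°, -sin 45°], [sin 45°, cos 45°]] ≈ [[0.707107, -0.707107], [0.707107, 0.707107]]
[[0.707107, -0.707107], [0.707107, 0.707107]] × [8, -9]ᵀ ≈ [12.0208, -0.7071]ᵀ
Result: (12.0208, -0.7071)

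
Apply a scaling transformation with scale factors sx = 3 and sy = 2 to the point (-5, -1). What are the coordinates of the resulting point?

Scaling matrix:
[[3, 0], [0, 2]]
Result: (-5 × 3, -1 × 2) = (-15, -2)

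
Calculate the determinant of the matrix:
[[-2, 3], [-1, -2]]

For a 2×2 matrix [[a, b], [c, d]], det = ad - bc
det = (-2)(-2) - (3)(-1) = 4 - -3 = 7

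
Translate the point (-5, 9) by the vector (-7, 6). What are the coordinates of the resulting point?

Translation by (-7, 6) (homogeneous matrix [[1, 0, -7], [0, 1, 6], [0, 0, 1]]):
x' = -5 + -7 = -12
y' = 9 + 6 = 15
Result: (-12, 15)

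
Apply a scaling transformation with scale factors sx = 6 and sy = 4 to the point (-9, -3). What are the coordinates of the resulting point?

Scaling matrix:
[[6, 0], [0, 4]]
Result: (-9 × 6, -3 × 4) = (-54, -12)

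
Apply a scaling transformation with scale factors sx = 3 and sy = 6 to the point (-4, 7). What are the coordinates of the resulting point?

Scaling matrix:
[[3, 0], [0, 6]]
Result: (-4 × 3, 7 × 6) = (-12, 42)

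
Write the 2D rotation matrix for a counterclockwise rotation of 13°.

Rotation matrix formula: [[cos θ, -sin θ], [sin θ, cos θ]]
For θ = 13°:
cos(13°) = 0.9744
sin(13°) = 0.2250
Result: [[0.9744, -0.2250], [0.2250, 0.9744]]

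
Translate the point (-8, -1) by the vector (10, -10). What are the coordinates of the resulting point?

Translation by (10, -10) (homogeneous matrix [[1, 0, 10], [0, 1, -10], [0, 0, 1]]):
x' = -8 + 10 = 2
y' = -1 + -10 = -11
Result: (2, -11)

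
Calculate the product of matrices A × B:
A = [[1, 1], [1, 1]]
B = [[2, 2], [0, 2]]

Matrix multiplication:
C[0][0] = 1×2 + 1×0 = 2
C[0][1] = 1×2 + 1×2 = 4
C[1][0] = 1×2 + 1×0 = 2
C[1][1] = 1×2 + 1×2 = 4
Result: [[2, 4], [2, 4]]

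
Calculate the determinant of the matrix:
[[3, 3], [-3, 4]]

For a 2×2 matrix [[a, b], [c, d]], det = ad - bc
det = (3)(4) - (3)(-3) = 12 - -9 = 21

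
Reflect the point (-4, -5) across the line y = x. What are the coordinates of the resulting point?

Reflection across line y = x: (-4, -5) → (-5, -4)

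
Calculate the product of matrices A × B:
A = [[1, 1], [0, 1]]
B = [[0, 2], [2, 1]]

Matrix multiplication:
C[0][0] = 1×0 + 1×2 = 2
C[0][1] = 1×2 + 1×1 = 3
C[1][0] = 0×0 + 1×2 = 2
C[1][1] = 0×2 + 1×1 = 1
Result: [[2, 3], [2, 1]]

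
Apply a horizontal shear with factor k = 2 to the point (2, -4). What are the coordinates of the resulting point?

Shear matrix for horizontal shear with factor k = 2:
[[1, 2], [0, 1]]
Result: (2, -4) → (-6, -4)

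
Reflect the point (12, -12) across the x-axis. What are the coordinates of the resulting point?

Reflection across x-axis: (12, -12) → (12, 12)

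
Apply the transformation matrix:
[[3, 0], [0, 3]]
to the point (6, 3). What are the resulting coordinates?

Matrix multiplication:
[[3, 0], [0, 3]] × [6, 3]ᵀ
= [(3)(6) + (0)(3), (0)(6) + (3)(3)]ᵀ
= [18, 9]ᵀ
Result: (18, 9)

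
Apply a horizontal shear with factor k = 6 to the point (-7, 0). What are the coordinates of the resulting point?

Shear matrix for horizontal shear with factor k = 6:
[[1, 6], [0, 1]]
Result: (-7, 0) → (-7, 0)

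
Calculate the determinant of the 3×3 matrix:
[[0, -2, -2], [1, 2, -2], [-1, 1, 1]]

Expansion along first row:
det = 0·det([[2,-2],[1,1]]) - -2·det([[1,-2],[-1,1]]) + -2·det([[1,2],[-1,1]])
    = 0·(2·1 - -2·1) - -2·(1·1 - -2·-1) + -2·(1·1 - 2·-1)
    = 0·4 - -2·-1 + -2·3
    = 0 + -2 + -6 = -8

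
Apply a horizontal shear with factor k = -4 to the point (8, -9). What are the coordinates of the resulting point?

Shear matrix for horizontal shear with factor k = -4:
[[1, -4], [0, 1]]
Result: (8, -9) → (44, -9)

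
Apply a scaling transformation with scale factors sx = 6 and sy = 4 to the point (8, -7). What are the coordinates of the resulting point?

Scaling matrix:
[[6, 0], [0, 4]]
Result: (8 × 6, -7 × 4) = (48, -28)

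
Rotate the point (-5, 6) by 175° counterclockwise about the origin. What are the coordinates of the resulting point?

Rotation matrix for 175°: [[cos 175°, -sin 175°], [sin 175°, cos 175°]] ≈ [[-0.996195, -0.087156], [0.087156, -0.996195]]
[[-0.996195, -0.087156], [0.087156, -0.996195]] × [-5, 6]ᵀ ≈ [4.4580, -6.4129]ᵀ
Result: (4.4580, -6.4129)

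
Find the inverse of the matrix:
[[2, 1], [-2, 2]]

For [[a,b],[c,d]], inverse = (1/det)·[[d,-b],[-c,a]]
det = (2)(2) - (1)(-2) = 4 - -2 = 6
Inverse = (1/6)·[[2, -1], [2, 2]]
= [[1/3, -1/6], [1/3, 1/3]]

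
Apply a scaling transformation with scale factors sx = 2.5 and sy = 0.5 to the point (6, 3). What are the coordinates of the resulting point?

Scaling matrix:
[[2.50, 0], [0, 0.50]]
Result: (6 × 2.5, 3 × 0.5) = (15, 1.5)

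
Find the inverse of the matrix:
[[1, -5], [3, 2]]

For [[a,b],[c,d]], inverse = (1/det)·[[d,-b],[-c,a]]
det = (1)(2) - (-5)(3) = 2 - -15 = 17
Inverse = (1/17)·[[2, 5], [-3, 1]]
= [[2/17, 5/17], [-3/17, 1/17]]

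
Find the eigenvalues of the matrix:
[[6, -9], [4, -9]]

Characteristic equation: det(A - λI) = 0
λ² - (trace)λ + (det) = 0
trace = 6 + -9 = -3, det = (6)(-9) - (-9)(4) = -18
λ² - (-3)λ + (-18) = 0
λ = (-3 ± √((-3)² - 4·(-18))) / 2 = (-3 ± √81) / 2
Solving: λ = -6, 3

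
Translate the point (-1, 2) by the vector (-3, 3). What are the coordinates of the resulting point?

Translation by (-3, 3) (homogeneous matrix [[1, 0, -3], [0, 1, 3], [0, 0, 1]]):
x' = -1 + -3 = -4
y' = 2 + 3 = 5
Result: (-4, 5)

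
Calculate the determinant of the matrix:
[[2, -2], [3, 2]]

For a 2×2 matrix [[a, b], [c, d]], det = ad - bc
det = (2)(2) - (-2)(3) = 4 - -6 = 10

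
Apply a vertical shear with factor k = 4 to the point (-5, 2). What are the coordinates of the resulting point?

Shear matrix for vertical shear with factor k = 4:
[[1, 0], [4, 1]]
Result: (-5, 2) → (-5, -18)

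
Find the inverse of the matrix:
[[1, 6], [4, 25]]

For [[a,b],[c,d]], inverse = (1/det)·[[d,-b],[-c,a]]
det = (1)(25) - (6)(4) = 25 - 24 = 1
Inverse = [[25, -6], [-4, 1]]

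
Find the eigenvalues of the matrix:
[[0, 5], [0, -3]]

Characteristic equation: det(A - λI) = 0
λ² - (trace)λ + (det) = 0
trace = 0 + -3 = -3, det = (0)(-3) - (5)(0) = 0
λ² - (-3)λ + (0) = 0
λ = (-3 ± √((-3)² - 4·(0))) / 2 = (-3 ± √9) / 2
Solving: λ = -3, 0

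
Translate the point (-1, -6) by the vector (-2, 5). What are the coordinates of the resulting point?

Translation by (-2, 5) (homogeneous matrix [[1, 0, -2], [0, 1, 5], [0, 0, 1]]):
x' = -1 + -2 = -3
y' = -6 + 5 = -1
Result: (-3, -1)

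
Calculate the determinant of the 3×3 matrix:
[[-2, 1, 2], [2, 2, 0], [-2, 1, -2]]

Expansion along first row:
det = -2·det([[2,0],[1,-2]]) - 1·det([[2,0],[-2,-2]]) + 2·det([[2,2],[-2,1]])
    = -2·(2·-2 - 0·1) - 1·(2·-2 - 0·-2) + 2·(2·1 - 2·-2)
    = -2·-4 - 1·-4 + 2·6
    = 8 + 4 + 12 = 24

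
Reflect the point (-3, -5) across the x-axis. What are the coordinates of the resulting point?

Reflection across x-axis: (-3, -5) → (-3, 5)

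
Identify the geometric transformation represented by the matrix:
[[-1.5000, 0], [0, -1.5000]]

This matrix represents: uniform scaling by factor -1.5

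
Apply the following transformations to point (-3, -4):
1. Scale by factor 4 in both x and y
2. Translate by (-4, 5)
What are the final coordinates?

Step 1: Scale (-3, -4) by 4 → (-12, -16)
Step 2: Translate by (-4, 5) → (-16, -11)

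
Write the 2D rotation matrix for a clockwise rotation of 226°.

Rotation matrix formula: [[cos θ, -sin θ], [sin θ, cos θ]]
A clockwise rotation by 226° is equivalent to a counterclockwise rotation by -226°.
For θ = -226°:
cos(-226°) = -0.6947
sin(-226°) = 0.7193
Result: [[-0.6947, -0.7193], [0.7193, -0.6947]]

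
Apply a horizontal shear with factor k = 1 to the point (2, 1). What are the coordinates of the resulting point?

Shear matrix for horizontal shear with factor k = 1:
[[1, 1], [0, 1]]
Result: (2, 1) → (3, 1)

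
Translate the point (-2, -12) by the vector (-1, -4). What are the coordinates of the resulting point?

Translation by (-1, -4) (homogeneous matrix [[1, 0, -1], [0, 1, -4], [0, 0, 1]]):
x' = -2 + -1 = -3
y' = -12 + -4 = -16
Result: (-3, -16)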